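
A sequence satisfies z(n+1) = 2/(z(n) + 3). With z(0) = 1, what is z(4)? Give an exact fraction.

50/89

z(1) = 2/(1 + 3) = 1/2.
z(2) = 2/(1/2 + 3) = 4/7.
z(3) = 2/(4/7 + 3) = 14/25.
z(4) = 2/(14/25 + 3) = 50/89.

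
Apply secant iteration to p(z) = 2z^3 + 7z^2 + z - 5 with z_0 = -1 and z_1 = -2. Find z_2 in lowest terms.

p(-1) = -1, p(-2) = 5. z_2 = (-2) - 5·((-2) - (-1))/(5 - (-1)) = -7/6.

-7/6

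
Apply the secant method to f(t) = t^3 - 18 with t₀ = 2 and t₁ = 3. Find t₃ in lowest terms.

2402/921

f(2) = -10, f(3) = 9. t₂ = 3 - 9·(3 - 2)/(9 - (-10)) = 48/19.
f(3) = 9, f(48/19) = -12870/6859. t₃ = (48/19) - (-12870/6859)·((48/19) - 3)/((-12870/6859) - 9) = 2402/921.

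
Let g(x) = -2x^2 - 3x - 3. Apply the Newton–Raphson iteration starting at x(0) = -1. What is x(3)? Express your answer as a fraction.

g'(x) = -4x - 3.
g(-1) = -2, g'(-1) = 1, so x(1) = (-1) - (-2)/1 = 1.
g(1) = -8, g'(1) = -7, so x(2) = 1 - (-8)/(-7) = -1/7.
g(-1/7) = -128/49, g'(-1/7) = -17/7, so x(3) = (-1/7) - (-128/49)/(-17/7) = -145/119.

-145/119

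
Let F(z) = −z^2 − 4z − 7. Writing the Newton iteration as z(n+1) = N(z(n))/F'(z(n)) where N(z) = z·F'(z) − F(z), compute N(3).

F'(z) = −2z − 4.
N(z) = z·F'(z) − F(z) = z·(−2z − 4) − (−z^2 − 4z − 7) = −z^2 + 7.
N(3) = −2.

−2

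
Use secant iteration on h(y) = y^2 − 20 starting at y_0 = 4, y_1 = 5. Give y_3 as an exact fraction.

76/17

h(4) = −4, h(5) = 5. y_2 = 5 − 5·(5 − 4)/(5 − (−4)) = 40/9.
h(5) = 5, h(40/9) = −20/81. y_3 = (40/9) − (−20/81)·((40/9) − 5)/((−20/81) − 5) = 76/17.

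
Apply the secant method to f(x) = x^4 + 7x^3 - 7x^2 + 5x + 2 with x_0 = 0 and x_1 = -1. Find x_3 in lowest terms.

f(0) = 2, f(-1) = -16. x_2 = (-1) - (-16)·((-1) - 0)/((-16) - 2) = -1/9.
f(-1) = -16, f(-1/9) = 8848/6561. x_3 = (-1/9) - (8848/6561)·((-1/9) - (-1))/((8848/6561) - (-16)) = -641/3557.

-641/3557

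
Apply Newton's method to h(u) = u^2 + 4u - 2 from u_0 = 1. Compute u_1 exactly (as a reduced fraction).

1/2

h'(u) = 2u + 4.
h(1) = 3, h'(1) = 6, so u_1 = 1 - 3/6 = 1/2.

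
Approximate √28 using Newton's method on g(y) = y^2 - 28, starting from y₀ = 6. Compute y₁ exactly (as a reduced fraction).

g'(y) = 2y.
g(6) = 8, g'(6) = 12, so y₁ = 6 - 8/12 = 16/3.

16/3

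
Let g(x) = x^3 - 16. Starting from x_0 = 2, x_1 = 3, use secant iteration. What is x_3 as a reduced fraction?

g(2) = -8, g(3) = 11. x_2 = 3 - 11·(3 - 2)/(11 - (-8)) = 46/19.
g(3) = 11, g(46/19) = -12408/6859. x_3 = (46/19) - (-12408/6859)·((46/19) - 3)/((-12408/6859) - 11) = 19990/7987.

19990/7987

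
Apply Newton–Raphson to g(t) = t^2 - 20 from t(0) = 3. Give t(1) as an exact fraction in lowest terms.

g'(t) = 2t.
g(3) = -11, g'(3) = 6, so t(1) = 3 - (-11)/6 = 29/6.

29/6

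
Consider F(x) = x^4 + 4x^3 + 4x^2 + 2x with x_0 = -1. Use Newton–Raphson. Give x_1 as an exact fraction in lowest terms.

-1/2

F'(x) = 4x^3 + 12x^2 + 8x + 2.
F(-1) = -1, F'(-1) = 2, so x_1 = (-1) - (-1)/2 = -1/2.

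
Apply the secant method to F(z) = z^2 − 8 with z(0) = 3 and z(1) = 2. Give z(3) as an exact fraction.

F(3) = 1, F(2) = −4. z(2) = 2 − (−4)·(2 − 3)/((−4) − 1) = 14/5.
F(2) = −4, F(14/5) = −4/25. z(3) = (14/5) − (−4/25)·((14/5) − 2)/((−4/25) − (−4)) = 17/6.

17/6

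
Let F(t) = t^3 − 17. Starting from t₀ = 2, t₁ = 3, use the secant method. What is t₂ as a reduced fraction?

47/19

F(2) = −9, F(3) = 10. t₂ = 3 − 10·(3 − 2)/(10 − (−9)) = 47/19.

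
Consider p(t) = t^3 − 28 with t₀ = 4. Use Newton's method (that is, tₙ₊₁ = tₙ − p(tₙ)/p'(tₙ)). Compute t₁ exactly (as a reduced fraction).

13/4

p'(t) = 3t^2.
p(4) = 36, p'(4) = 48, so t₁ = 4 − 36/48 = 13/4.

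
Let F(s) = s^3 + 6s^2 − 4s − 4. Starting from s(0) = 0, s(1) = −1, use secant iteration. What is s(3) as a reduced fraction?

F(0) = −4, F(−1) = 5. s(2) = (−1) − 5·((−1) − 0)/(5 − (−4)) = −4/9.
F(−1) = 5, F(−4/9) = −820/729. s(3) = (−4/9) − (−820/729)·((−4/9) − (−1))/((−820/729) − 5) = −488/893.

−488/893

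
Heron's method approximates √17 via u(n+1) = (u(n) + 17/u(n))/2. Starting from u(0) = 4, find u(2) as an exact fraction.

2177/528

u(1) = (4 + 17/4)/2 = 33/8.
u(2) = (33/8 + 17/(33/8))/2 = 2177/528.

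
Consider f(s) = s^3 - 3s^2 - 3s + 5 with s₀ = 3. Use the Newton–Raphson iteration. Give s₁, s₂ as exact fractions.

f'(s) = 3s^2 - 6s - 3.
f(3) = -4, f'(3) = 6, so s₁ = 3 - (-4)/6 = 11/3.
f(11/3) = 80/27, f'(11/3) = 46/3, so s₂ = (11/3) - (80/27)/(46/3) = 719/207.

s₁ = 11/3, s₂ = 719/207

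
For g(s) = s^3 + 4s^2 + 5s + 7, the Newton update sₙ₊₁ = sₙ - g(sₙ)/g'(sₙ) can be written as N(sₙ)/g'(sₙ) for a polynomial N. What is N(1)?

g'(s) = 3s^2 + 8s + 5.
N(s) = s·g'(s) - g(s) = s·(3s^2 + 8s + 5) - (s^3 + 4s^2 + 5s + 7) = 2s^3 + 4s^2 - 7.
N(1) = -1.

-1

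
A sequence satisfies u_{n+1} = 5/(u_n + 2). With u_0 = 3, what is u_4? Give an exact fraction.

55/37

u_1 = 5/(3 + 2) = 1.
u_2 = 5/(1 + 2) = 5/3.
u_3 = 5/(5/3 + 2) = 15/11.
u_4 = 5/(15/11 + 2) = 55/37.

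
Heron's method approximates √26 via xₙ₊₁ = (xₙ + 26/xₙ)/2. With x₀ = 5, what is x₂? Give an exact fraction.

5201/1020

x₁ = (5 + 26/5)/2 = 51/10.
x₂ = (51/10 + 26/(51/10))/2 = 5201/1020.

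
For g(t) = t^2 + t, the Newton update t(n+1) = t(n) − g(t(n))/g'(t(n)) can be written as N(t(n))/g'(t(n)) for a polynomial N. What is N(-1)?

g'(t) = 2t + 1.
N(t) = t·g'(t) − g(t) = t·(2t + 1) − (t^2 + t) = t^2.
N(-1) = 1.

1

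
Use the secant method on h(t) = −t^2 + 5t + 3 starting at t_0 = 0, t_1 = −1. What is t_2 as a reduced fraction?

h(0) = 3, h(−1) = −3. t_2 = (−1) − (−3)·((−1) − 0)/((−3) − 3) = −1/2.

−1/2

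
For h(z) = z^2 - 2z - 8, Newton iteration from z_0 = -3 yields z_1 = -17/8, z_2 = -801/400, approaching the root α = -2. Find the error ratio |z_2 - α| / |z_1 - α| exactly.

z_1 - α = -17/8 - (-2) = -17/8 + 2 = -1/8, so |z_1 - α| = 1/8.
z_2 - α = -801/400 - (-2) = -801/400 + 2 = -1/400, so |z_2 - α| = 1/400.
Ratio = (1/400) / (1/8) = 1/50.

1/50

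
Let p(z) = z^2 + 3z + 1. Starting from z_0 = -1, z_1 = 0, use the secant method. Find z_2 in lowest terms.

p(-1) = -1, p(0) = 1. z_2 = 0 - 1·(0 - (-1))/(1 - (-1)) = -1/2.

-1/2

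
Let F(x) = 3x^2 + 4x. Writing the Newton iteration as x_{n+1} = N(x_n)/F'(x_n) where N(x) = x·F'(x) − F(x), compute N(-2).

F'(x) = 6x + 4.
N(x) = x·F'(x) − F(x) = x·(6x + 4) − (3x^2 + 4x) = 3x^2.
N(-2) = 12.

12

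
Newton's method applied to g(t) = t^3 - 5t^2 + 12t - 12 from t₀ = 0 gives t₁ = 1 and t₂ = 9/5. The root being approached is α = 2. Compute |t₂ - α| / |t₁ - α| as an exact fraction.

1/5

t₁ - α = 1 - 2 = -1, so |t₁ - α| = 1.
t₂ - α = 9/5 - 2 = -1/5, so |t₂ - α| = 1/5.
Ratio = (1/5) / 1 = 1/5.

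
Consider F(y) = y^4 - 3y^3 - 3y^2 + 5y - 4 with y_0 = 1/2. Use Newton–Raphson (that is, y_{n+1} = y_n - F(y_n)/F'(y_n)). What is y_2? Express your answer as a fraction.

F'(y) = 4y^3 - 9y^2 - 6y + 5.
F(1/2) = -41/16, F'(1/2) = 1/4, so y_1 = (1/2) - (-41/16)/(1/4) = 43/4.
F(43/4) = 2388701/256, F'(43/4) = 30957/8, so y_2 = (43/4) - (2388701/256)/(30957/8) = 8260507/990624.

8260507/990624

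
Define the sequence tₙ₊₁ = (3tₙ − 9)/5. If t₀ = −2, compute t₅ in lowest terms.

−2691/625

t₁ = (3·(−2) − 9)/5 = −3.
t₂ = (3·(−3) − 9)/5 = −18/5.
t₃ = (3·(−18/5) − 9)/5 = −99/25.
t₄ = (3·(−99/25) − 9)/5 = −522/125.
t₅ = (3·(−522/125) − 9)/5 = −2691/625.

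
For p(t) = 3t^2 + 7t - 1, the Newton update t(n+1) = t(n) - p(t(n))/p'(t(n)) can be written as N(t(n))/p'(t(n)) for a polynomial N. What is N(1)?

p'(t) = 6t + 7.
N(t) = t·p'(t) - p(t) = t·(6t + 7) - (3t^2 + 7t - 1) = 3t^2 + 1.
N(1) = 4.

4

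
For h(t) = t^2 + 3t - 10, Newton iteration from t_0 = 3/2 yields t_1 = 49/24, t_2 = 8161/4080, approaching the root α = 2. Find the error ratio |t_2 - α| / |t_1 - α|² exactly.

12/85

t_1 - α = 49/24 - 2 = 1/24, so |t_1 - α| = 1/24.
t_2 - α = 8161/4080 - 2 = 1/4080, so |t_2 - α| = 1/4080.
|t_1 - α|² = 1/576.
Ratio = (1/4080) / (1/576) = 12/85.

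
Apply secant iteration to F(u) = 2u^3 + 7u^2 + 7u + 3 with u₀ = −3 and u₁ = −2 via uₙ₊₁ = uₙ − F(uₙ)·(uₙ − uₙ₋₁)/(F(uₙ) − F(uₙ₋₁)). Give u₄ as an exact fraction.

F(−3) = −9, F(−2) = 1. u₂ = (−2) − 1·((−2) − (−3))/(1 − (−9)) = −21/10.
F(−2) = 1, F(−21/10) = 81/125. u₃ = (−21/10) − (81/125)·((−21/10) − (−2))/((81/125) − 1) = −201/88.
F(−21/10) = 81/125, F(−201/88) = −102789/340736. u₄ = (−201/88) − (−102789/340736)·((−201/88) − (−21/10))/((−102789/340736) − (81/125)) = −2222769/998722.

−2222769/998722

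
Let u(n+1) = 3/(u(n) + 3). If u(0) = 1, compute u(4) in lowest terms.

u(1) = 3/(1 + 3) = 3/4.
u(2) = 3/(3/4 + 3) = 4/5.
u(3) = 3/(4/5 + 3) = 15/19.
u(4) = 3/(15/19 + 3) = 19/24.

19/24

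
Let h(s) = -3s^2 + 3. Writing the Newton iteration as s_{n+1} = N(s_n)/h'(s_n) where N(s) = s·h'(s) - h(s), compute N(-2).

h'(s) = -6s.
N(s) = s·h'(s) - h(s) = s·(-6s) - (-3s^2 + 3) = -3s^2 - 3.
N(-2) = -15.

-15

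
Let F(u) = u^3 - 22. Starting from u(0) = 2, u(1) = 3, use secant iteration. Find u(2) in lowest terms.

52/19

F(2) = -14, F(3) = 5. u(2) = 3 - 5·(3 - 2)/(5 - (-14)) = 52/19.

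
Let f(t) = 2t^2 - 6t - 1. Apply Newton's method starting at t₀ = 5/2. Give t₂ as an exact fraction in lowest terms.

761/240

f'(t) = 4t - 6.
f(5/2) = -7/2, f'(5/2) = 4, so t₁ = (5/2) - (-7/2)/4 = 27/8.
f(27/8) = 49/32, f'(27/8) = 15/2, so t₂ = (27/8) - (49/32)/(15/2) = 761/240.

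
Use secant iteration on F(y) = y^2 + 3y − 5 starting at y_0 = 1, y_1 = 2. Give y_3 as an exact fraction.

F(1) = −1, F(2) = 5. y_2 = 2 − 5·(2 − 1)/(5 − (−1)) = 7/6.
F(2) = 5, F(7/6) = −5/36. y_3 = (7/6) − (−5/36)·((7/6) − 2)/((−5/36) − 5) = 44/37.

44/37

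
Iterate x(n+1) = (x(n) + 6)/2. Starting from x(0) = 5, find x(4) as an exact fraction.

95/16

x(1) = (5 + 6)/2 = 11/2.
x(2) = ((11/2) + 6)/2 = 23/4.
x(3) = ((23/4) + 6)/2 = 47/8.
x(4) = ((47/8) + 6)/2 = 95/16.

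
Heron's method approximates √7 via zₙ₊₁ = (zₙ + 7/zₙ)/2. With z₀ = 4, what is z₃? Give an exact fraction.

z₁ = (4 + 7/4)/2 = 23/8.
z₂ = (23/8 + 7/(23/8))/2 = 977/368.
z₃ = (977/368 + 7/(977/368))/2 = 1902497/719072.

1902497/719072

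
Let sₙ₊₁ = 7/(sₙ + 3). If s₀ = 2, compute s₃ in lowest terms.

154/101

s₁ = 7/(2 + 3) = 7/5.
s₂ = 7/(7/5 + 3) = 35/22.
s₃ = 7/(35/22 + 3) = 154/101.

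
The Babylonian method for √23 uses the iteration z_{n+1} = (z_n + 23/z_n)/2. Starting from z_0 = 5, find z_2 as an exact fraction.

z_1 = (5 + 23/5)/2 = 24/5.
z_2 = (24/5 + 23/(24/5))/2 = 1151/240.

1151/240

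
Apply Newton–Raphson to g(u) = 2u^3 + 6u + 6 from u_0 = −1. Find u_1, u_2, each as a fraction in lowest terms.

g'(u) = 6u^2 + 6.
g(−1) = −2, g'(−1) = 12, so u_1 = (−1) − (−2)/12 = −5/6.
g(−5/6) = −17/108, g'(−5/6) = 61/6, so u_2 = (−5/6) − (−17/108)/(61/6) = −449/549.

u_1 = −5/6, u_2 = −449/549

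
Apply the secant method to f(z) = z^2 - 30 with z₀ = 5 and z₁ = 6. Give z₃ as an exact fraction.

115/21

f(5) = -5, f(6) = 6. z₂ = 6 - 6·(6 - 5)/(6 - (-5)) = 60/11.
f(6) = 6, f(60/11) = -30/121. z₃ = (60/11) - (-30/121)·((60/11) - 6)/((-30/121) - 6) = 115/21.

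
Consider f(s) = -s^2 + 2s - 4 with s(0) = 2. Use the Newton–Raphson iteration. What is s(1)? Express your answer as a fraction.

f'(s) = -2s + 2.
f(2) = -4, f'(2) = -2, so s(1) = 2 - (-4)/(-2) = 0.

0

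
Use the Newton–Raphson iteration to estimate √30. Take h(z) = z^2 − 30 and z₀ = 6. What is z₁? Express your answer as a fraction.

h'(z) = 2z.
h(6) = 6, h'(6) = 12, so z₁ = 6 − 6/12 = 11/2.

11/2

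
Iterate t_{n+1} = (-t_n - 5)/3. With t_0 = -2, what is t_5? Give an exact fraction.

-101/81

t_1 = (-(-2) - 5)/3 = -1.
t_2 = (-(-1) - 5)/3 = -4/3.
t_3 = (-(-4/3) - 5)/3 = -11/9.
t_4 = (-(-11/9) - 5)/3 = -34/27.
t_5 = (-(-34/27) - 5)/3 = -101/81.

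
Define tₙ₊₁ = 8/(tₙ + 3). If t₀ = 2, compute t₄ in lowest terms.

872/511

t₁ = 8/(2 + 3) = 8/5.
t₂ = 8/(8/5 + 3) = 40/23.
t₃ = 8/(40/23 + 3) = 184/109.
t₄ = 8/(184/109 + 3) = 872/511.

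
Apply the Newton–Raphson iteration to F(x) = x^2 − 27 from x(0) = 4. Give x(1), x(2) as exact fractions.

F'(x) = 2x.
F(4) = −11, F'(4) = 8, so x(1) = 4 − (−11)/8 = 43/8.
F(43/8) = 121/64, F'(43/8) = 43/4, so x(2) = (43/8) − (121/64)/(43/4) = 3577/688.

x(1) = 43/8, x(2) = 3577/688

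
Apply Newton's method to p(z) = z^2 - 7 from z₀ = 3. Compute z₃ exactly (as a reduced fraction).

p'(z) = 2z.
p(3) = 2, p'(3) = 6, so z₁ = 3 - 2/6 = 8/3.
p(8/3) = 1/9, p'(8/3) = 16/3, so z₂ = (8/3) - (1/9)/(16/3) = 127/48.
p(127/48) = 1/2304, p'(127/48) = 127/24, so z₃ = (127/48) - (1/2304)/(127/24) = 32257/12192.

32257/12192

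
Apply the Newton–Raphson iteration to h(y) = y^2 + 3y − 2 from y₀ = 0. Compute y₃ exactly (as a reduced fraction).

h'(y) = 2y + 3.
h(0) = −2, h'(0) = 3, so y₁ = 0 − (−2)/3 = 2/3.
h(2/3) = 4/9, h'(2/3) = 13/3, so y₂ = (2/3) − (4/9)/(13/3) = 22/39.
h(22/39) = 16/1521, h'(22/39) = 161/39, so y₃ = (22/39) − (16/1521)/(161/39) = 3526/6279.

3526/6279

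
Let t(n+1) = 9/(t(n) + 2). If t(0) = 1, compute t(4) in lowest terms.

t(1) = 9/(1 + 2) = 3.
t(2) = 9/(3 + 2) = 9/5.
t(3) = 9/(9/5 + 2) = 45/19.
t(4) = 9/(45/19 + 2) = 171/83.

171/83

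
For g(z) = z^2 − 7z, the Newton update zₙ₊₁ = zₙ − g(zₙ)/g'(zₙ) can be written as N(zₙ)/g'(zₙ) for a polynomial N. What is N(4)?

g'(z) = 2z − 7.
N(z) = z·g'(z) − g(z) = z·(2z − 7) − (z^2 − 7z) = z^2.
N(4) = 16.

16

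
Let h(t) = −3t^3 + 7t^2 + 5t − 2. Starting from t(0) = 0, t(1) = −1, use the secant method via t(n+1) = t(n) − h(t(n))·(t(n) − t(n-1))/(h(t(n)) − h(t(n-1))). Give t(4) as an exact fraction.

h(0) = −2, h(−1) = 3. t(2) = (−1) − 3·((−1) − 0)/(3 − (−2)) = −2/5.
h(−1) = 3, h(−2/5) = −336/125. t(3) = (−2/5) − (−336/125)·((−2/5) − (−1))/((−336/125) − 3) = −54/79.
h(−2/5) = −336/125, h(−54/79) = −586208/493039. t(4) = (−54/79) − (−586208/493039)·((−54/79) − (−2/5))/((−586208/493039) − (−336/125)) = −749342/824867.

−749342/824867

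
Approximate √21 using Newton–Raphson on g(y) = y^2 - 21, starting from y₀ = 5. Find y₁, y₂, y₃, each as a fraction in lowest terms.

g'(y) = 2y.
g(5) = 4, g'(5) = 10, so y₁ = 5 - 4/10 = 23/5.
g(23/5) = 4/25, g'(23/5) = 46/5, so y₂ = (23/5) - (4/25)/(46/5) = 527/115.
g(527/115) = 4/13225, g'(527/115) = 1054/115, so y₃ = (527/115) - (4/13225)/(1054/115) = 277727/60605.

y₁ = 23/5, y₂ = 527/115, y₃ = 277727/60605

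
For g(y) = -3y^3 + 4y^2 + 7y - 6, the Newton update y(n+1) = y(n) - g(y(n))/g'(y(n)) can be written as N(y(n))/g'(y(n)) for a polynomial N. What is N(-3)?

204

g'(y) = -9y^2 + 8y + 7.
N(y) = y·g'(y) - g(y) = y·(-9y^2 + 8y + 7) - (-3y^3 + 4y^2 + 7y - 6) = -6y^3 + 4y^2 + 6.
N(-3) = 204.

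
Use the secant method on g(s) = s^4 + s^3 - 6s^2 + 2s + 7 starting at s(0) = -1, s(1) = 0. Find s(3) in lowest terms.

g(-1) = -1, g(0) = 7. s(2) = 0 - 7·(0 - (-1))/(7 - (-1)) = -7/8.
g(0) = 7, g(-7/8) = 2345/4096. s(3) = (-7/8) - (2345/4096)·((-7/8) - 0)/((2345/4096) - 7) = -3584/3761.

-3584/3761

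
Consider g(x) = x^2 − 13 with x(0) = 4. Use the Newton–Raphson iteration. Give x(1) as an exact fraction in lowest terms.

29/8

g'(x) = 2x.
g(4) = 3, g'(4) = 8, so x(1) = 4 − 3/8 = 29/8.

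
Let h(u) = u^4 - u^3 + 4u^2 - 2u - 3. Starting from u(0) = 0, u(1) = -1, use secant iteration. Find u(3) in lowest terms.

-2859/5419

h(0) = -3, h(-1) = 5. u(2) = (-1) - 5·((-1) - 0)/(5 - (-3)) = -3/8.
h(-1) = 5, h(-3/8) = -6615/4096. u(3) = (-3/8) - (-6615/4096)·((-3/8) - (-1))/((-6615/4096) - 5) = -2859/5419.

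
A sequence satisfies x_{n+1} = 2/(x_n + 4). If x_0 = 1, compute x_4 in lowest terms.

49/109

x_1 = 2/(1 + 4) = 2/5.
x_2 = 2/(2/5 + 4) = 5/11.
x_3 = 2/(5/11 + 4) = 22/49.
x_4 = 2/(22/49 + 4) = 49/109.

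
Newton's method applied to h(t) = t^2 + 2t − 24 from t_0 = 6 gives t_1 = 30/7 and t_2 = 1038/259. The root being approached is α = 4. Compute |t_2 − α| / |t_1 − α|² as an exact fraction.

t_1 − α = 30/7 − 4 = 2/7, so |t_1 − α| = 2/7.
t_2 − α = 1038/259 − 4 = 2/259, so |t_2 − α| = 2/259.
|t_1 − α|² = 4/49.
Ratio = (2/259) / (4/49) = 7/74.

7/74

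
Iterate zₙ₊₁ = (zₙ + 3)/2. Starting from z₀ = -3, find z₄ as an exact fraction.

21/8

z₁ = ((-3) + 3)/2 = 0.
z₂ = (0 + 3)/2 = 3/2.
z₃ = ((3/2) + 3)/2 = 9/4.
z₄ = ((9/4) + 3)/2 = 21/8.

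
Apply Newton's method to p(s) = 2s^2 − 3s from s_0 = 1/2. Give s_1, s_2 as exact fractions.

s_1 = −1/2, s_2 = −1/10

p'(s) = 4s − 3.
p(1/2) = −1, p'(1/2) = −1, so s_1 = (1/2) − (−1)/(−1) = −1/2.
p(−1/2) = 2, p'(−1/2) = −5, so s_2 = (−1/2) − 2/(−5) = −1/10.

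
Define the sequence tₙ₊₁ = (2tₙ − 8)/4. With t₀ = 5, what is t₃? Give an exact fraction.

t₁ = (2·5 − 8)/4 = 1/2.
t₂ = (2·(1/2) − 8)/4 = −7/4.
t₃ = (2·(−7/4) − 8)/4 = −23/8.

−23/8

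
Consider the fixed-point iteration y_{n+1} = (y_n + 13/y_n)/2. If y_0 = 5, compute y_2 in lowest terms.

y_1 = (5 + 13/5)/2 = 19/5.
y_2 = (19/5 + 13/(19/5))/2 = 343/95.

343/95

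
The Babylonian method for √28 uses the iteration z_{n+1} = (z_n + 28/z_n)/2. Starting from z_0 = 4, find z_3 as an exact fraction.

z_1 = (4 + 28/4)/2 = 11/2.
z_2 = (11/2 + 28/(11/2))/2 = 233/44.
z_3 = (233/44 + 28/(233/44))/2 = 108497/20504.

108497/20504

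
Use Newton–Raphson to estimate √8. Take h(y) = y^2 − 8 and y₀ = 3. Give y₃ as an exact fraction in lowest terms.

665857/235416

h'(y) = 2y.
h(3) = 1, h'(3) = 6, so y₁ = 3 − 1/6 = 17/6.
h(17/6) = 1/36, h'(17/6) = 17/3, so y₂ = (17/6) − (1/36)/(17/3) = 577/204.
h(577/204) = 1/41616, h'(577/204) = 577/102, so y₃ = (577/204) − (1/41616)/(577/102) = 665857/235416.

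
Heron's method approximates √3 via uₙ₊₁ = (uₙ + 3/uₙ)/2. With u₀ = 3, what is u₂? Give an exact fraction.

7/4

u₁ = (3 + 3/3)/2 = 2.
u₂ = (2 + 3/2)/2 = 7/4.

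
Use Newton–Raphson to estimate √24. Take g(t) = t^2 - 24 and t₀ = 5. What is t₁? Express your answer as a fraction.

49/10

g'(t) = 2t.
g(5) = 1, g'(5) = 10, so t₁ = 5 - 1/10 = 49/10.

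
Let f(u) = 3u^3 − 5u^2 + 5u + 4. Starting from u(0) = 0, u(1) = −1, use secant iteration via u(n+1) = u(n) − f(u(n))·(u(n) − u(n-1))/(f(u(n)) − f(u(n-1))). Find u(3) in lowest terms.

−380/887

f(0) = 4, f(−1) = −9. u(2) = (−1) − (−9)·((−1) − 0)/((−9) − 4) = −4/13.
f(−1) = −9, f(−4/13) = 4176/2197. u(3) = (−4/13) − (4176/2197)·((−4/13) − (−1))/((4176/2197) − (−9)) = −380/887.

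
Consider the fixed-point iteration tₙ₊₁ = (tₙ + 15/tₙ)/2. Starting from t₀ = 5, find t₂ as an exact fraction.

t₁ = (5 + 15/5)/2 = 4.
t₂ = (4 + 15/4)/2 = 31/8.

31/8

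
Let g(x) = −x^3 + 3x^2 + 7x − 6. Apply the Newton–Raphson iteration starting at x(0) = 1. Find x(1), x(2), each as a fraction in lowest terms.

x(1) = 7/10, x(2) = 3392/4865

g'(x) = −3x^2 + 6x + 7.
g(1) = 3, g'(1) = 10, so x(1) = 1 − 3/10 = 7/10.
g(7/10) = 27/1000, g'(7/10) = 973/100, so x(2) = (7/10) − (27/1000)/(973/100) = 3392/4865.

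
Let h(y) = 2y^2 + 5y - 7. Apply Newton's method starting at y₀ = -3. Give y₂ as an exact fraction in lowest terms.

h'(y) = 4y + 5.
h(-3) = -4, h'(-3) = -7, so y₁ = (-3) - (-4)/(-7) = -25/7.
h(-25/7) = 32/49, h'(-25/7) = -65/7, so y₂ = (-25/7) - (32/49)/(-65/7) = -1593/455.

-1593/455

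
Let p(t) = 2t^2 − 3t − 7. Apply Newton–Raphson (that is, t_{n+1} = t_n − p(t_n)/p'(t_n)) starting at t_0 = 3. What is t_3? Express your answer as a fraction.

p'(t) = 4t − 3.
p(3) = 2, p'(3) = 9, so t_1 = 3 − 2/9 = 25/9.
p(25/9) = 8/81, p'(25/9) = 73/9, so t_2 = (25/9) − (8/81)/(73/9) = 1817/657.
p(1817/657) = 128/431649, p'(1817/657) = 5297/657, so t_3 = (1817/657) − (128/431649)/(5297/657) = 9624521/3480129.

9624521/3480129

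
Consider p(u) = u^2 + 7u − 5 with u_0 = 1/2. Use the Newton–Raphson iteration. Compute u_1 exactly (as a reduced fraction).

21/32

p'(u) = 2u + 7.
p(1/2) = −5/4, p'(1/2) = 8, so u_1 = (1/2) − (−5/4)/8 = 21/32.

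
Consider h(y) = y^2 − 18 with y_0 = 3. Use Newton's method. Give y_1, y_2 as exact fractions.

y_1 = 9/2, y_2 = 17/4

h'(y) = 2y.
h(3) = −9, h'(3) = 6, so y_1 = 3 − (−9)/6 = 9/2.
h(9/2) = 9/4, h'(9/2) = 9, so y_2 = (9/2) − (9/4)/9 = 17/4.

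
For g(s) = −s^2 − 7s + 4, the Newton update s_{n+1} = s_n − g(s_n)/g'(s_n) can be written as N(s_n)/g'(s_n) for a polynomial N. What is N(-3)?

g'(s) = −2s − 7.
N(s) = s·g'(s) − g(s) = s·(−2s − 7) − (−s^2 − 7s + 4) = −s^2 − 4.
N(-3) = −13.

−13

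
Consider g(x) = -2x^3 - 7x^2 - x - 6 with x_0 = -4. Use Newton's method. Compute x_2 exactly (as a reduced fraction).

-7456026/2073821

g'(x) = -6x^2 - 14x - 1.
g(-4) = 14, g'(-4) = -41, so x_1 = (-4) - 14/(-41) = -150/41.
g(-150/41) = 131124/68921, g'(-150/41) = -50581/1681, so x_2 = (-150/41) - (131124/68921)/(-50581/1681) = -7456026/2073821.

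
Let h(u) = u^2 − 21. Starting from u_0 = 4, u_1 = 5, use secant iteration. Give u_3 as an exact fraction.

h(4) = −5, h(5) = 4. u_2 = 5 − 4·(5 − 4)/(4 − (−5)) = 41/9.
h(5) = 4, h(41/9) = −20/81. u_3 = (41/9) − (−20/81)·((41/9) − 5)/((−20/81) − 4) = 197/43.

197/43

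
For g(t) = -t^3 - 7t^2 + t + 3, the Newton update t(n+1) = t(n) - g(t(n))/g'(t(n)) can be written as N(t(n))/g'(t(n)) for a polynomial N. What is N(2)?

-47

g'(t) = -3t^2 - 14t + 1.
N(t) = t·g'(t) - g(t) = t·(-3t^2 - 14t + 1) - (-t^3 - 7t^2 + t + 3) = -2t^3 - 7t^2 - 3.
N(2) = -47.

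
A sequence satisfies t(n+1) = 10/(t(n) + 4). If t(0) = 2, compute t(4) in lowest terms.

t(1) = 10/(2 + 4) = 5/3.
t(2) = 10/(5/3 + 4) = 30/17.
t(3) = 10/(30/17 + 4) = 85/49.
t(4) = 10/(85/49 + 4) = 490/281.

490/281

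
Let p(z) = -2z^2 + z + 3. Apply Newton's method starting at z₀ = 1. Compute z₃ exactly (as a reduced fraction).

p'(z) = -4z + 1.
p(1) = 2, p'(1) = -3, so z₁ = 1 - 2/(-3) = 5/3.
p(5/3) = -8/9, p'(5/3) = -17/3, so z₂ = (5/3) - (-8/9)/(-17/3) = 77/51.
p(77/51) = -128/2601, p'(77/51) = -257/51, so z₃ = (77/51) - (-128/2601)/(-257/51) = 19661/13107.

19661/13107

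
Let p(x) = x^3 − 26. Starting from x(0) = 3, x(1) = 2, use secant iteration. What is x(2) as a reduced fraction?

p(3) = 1, p(2) = −18. x(2) = 2 − (−18)·(2 − 3)/((−18) − 1) = 56/19.

56/19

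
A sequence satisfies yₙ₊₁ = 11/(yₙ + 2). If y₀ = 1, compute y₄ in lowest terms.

737/321

y₁ = 11/(1 + 2) = 11/3.
y₂ = 11/(11/3 + 2) = 33/17.
y₃ = 11/(33/17 + 2) = 187/67.
y₄ = 11/(187/67 + 2) = 737/321.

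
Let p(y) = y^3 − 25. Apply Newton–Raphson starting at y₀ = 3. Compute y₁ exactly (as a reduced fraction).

79/27

p'(y) = 3y^2.
p(3) = 2, p'(3) = 27, so y₁ = 3 − 2/27 = 79/27.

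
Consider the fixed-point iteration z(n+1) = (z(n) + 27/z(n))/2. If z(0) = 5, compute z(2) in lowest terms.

1351/260

z(1) = (5 + 27/5)/2 = 26/5.
z(2) = (26/5 + 27/(26/5))/2 = 1351/260.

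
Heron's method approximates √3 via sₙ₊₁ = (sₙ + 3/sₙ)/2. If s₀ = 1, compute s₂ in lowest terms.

s₁ = (1 + 3/1)/2 = 2.
s₂ = (2 + 3/2)/2 = 7/4.

7/4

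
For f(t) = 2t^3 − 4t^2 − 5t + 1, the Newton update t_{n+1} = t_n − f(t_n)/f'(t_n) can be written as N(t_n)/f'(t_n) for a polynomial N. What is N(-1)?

−9

f'(t) = 6t^2 − 8t − 5.
N(t) = t·f'(t) − f(t) = t·(6t^2 − 8t − 5) − (2t^3 − 4t^2 − 5t + 1) = 4t^3 − 4t^2 − 1.
N(-1) = −9.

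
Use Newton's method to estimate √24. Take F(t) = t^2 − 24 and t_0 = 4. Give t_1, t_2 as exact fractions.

t_1 = 5, t_2 = 49/10

F'(t) = 2t.
F(4) = −8, F'(4) = 8, so t_1 = 4 − (−8)/8 = 5.
F(5) = 1, F'(5) = 10, so t_2 = 5 − 1/10 = 49/10.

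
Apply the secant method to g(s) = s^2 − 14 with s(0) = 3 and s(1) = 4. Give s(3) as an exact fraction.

g(3) = −5, g(4) = 2. s(2) = 4 − 2·(4 − 3)/(2 − (−5)) = 26/7.
g(4) = 2, g(26/7) = −10/49. s(3) = (26/7) − (−10/49)·((26/7) − 4)/((−10/49) − 2) = 101/27.

101/27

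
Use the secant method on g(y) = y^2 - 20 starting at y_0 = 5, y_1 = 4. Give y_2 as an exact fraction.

40/9

g(5) = 5, g(4) = -4. y_2 = 4 - (-4)·(4 - 5)/((-4) - 5) = 40/9.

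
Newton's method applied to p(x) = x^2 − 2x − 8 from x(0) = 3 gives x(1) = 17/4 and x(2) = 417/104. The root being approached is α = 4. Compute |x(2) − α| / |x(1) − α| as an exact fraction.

1/26

x(1) − α = 17/4 − 4 = 1/4, so |x(1) − α| = 1/4.
x(2) − α = 417/104 − 4 = 1/104, so |x(2) − α| = 1/104.
Ratio = (1/104) / (1/4) = 1/26.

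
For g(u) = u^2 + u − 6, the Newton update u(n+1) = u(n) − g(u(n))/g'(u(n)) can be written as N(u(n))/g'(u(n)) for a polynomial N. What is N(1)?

7

g'(u) = 2u + 1.
N(u) = u·g'(u) − g(u) = u·(2u + 1) − (u^2 + u − 6) = u^2 + 6.
N(1) = 7.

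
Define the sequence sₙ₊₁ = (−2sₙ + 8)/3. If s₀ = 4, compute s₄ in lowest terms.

s₁ = (−2·4 + 8)/3 = 0.
s₂ = (−2·0 + 8)/3 = 8/3.
s₃ = (−2·(8/3) + 8)/3 = 8/9.
s₄ = (−2·(8/9) + 8)/3 = 56/27.

56/27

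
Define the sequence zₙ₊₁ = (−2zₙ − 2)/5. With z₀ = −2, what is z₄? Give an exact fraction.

z₁ = (−2·(−2) − 2)/5 = 2/5.
z₂ = (−2·(2/5) − 2)/5 = −14/25.
z₃ = (−2·(−14/25) − 2)/5 = −22/125.
z₄ = (−2·(−22/125) − 2)/5 = −206/625.

−206/625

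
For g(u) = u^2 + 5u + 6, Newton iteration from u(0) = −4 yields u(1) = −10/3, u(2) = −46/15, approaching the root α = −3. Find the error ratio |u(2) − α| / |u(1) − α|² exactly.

3/5

u(1) − α = −10/3 − (−3) = −10/3 + 3 = −1/3, so |u(1) − α| = 1/3.
u(2) − α = −46/15 − (−3) = −46/15 + 3 = −1/15, so |u(2) − α| = 1/15.
|u(1) − α|² = 1/9.
Ratio = (1/15) / (1/9) = 3/5.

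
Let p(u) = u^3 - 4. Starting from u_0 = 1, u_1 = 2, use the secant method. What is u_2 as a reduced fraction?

p(1) = -3, p(2) = 4. u_2 = 2 - 4·(2 - 1)/(4 - (-3)) = 10/7.

10/7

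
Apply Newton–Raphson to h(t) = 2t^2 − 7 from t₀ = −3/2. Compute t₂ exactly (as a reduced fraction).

−1033/552

h'(t) = 4t.
h(−3/2) = −5/2, h'(−3/2) = −6, so t₁ = (−3/2) − (−5/2)/(−6) = −23/12.
h(−23/12) = 25/72, h'(−23/12) = −23/3, so t₂ = (−23/12) − (25/72)/(−23/3) = −1033/552.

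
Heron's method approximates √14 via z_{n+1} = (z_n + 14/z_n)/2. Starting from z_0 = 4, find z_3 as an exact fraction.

z_1 = (4 + 14/4)/2 = 15/4.
z_2 = (15/4 + 14/(15/4))/2 = 449/120.
z_3 = (449/120 + 14/(449/120))/2 = 403201/107760.

403201/107760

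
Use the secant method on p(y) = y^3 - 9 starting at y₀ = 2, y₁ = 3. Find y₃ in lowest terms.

p(2) = -1, p(3) = 18. y₂ = 3 - 18·(3 - 2)/(18 - (-1)) = 39/19.
p(3) = 18, p(39/19) = -2412/6859. y₃ = (39/19) - (-2412/6859)·((39/19) - 3)/((-2412/6859) - 18) = 1609/777.

1609/777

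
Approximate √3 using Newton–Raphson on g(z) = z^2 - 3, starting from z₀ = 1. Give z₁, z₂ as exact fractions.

g'(z) = 2z.
g(1) = -2, g'(1) = 2, so z₁ = 1 - (-2)/2 = 2.
g(2) = 1, g'(2) = 4, so z₂ = 2 - 1/4 = 7/4.

z₁ = 2, z₂ = 7/4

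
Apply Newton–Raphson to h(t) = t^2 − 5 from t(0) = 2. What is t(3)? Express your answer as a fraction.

51841/23184

h'(t) = 2t.
h(2) = −1, h'(2) = 4, so t(1) = 2 − (−1)/4 = 9/4.
h(9/4) = 1/16, h'(9/4) = 9/2, so t(2) = (9/4) − (1/16)/(9/2) = 161/72.
h(161/72) = 1/5184, h'(161/72) = 161/36, so t(3) = (161/72) − (1/5184)/(161/36) = 51841/23184.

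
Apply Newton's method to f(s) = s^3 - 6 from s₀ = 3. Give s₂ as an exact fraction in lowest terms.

f'(s) = 3s^2.
f(3) = 21, f'(3) = 27, so s₁ = 3 - 21/27 = 20/9.
f(20/9) = 3626/729, f'(20/9) = 400/27, so s₂ = (20/9) - (3626/729)/(400/27) = 10187/5400.

10187/5400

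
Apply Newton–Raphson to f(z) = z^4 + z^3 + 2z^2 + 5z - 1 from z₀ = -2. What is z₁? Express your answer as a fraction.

f'(z) = 4z^3 + 3z^2 + 4z + 5.
f(-2) = 5, f'(-2) = -23, so z₁ = (-2) - 5/(-23) = -41/23.

-41/23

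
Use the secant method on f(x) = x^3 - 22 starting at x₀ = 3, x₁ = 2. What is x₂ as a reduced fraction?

52/19

f(3) = 5, f(2) = -14. x₂ = 2 - (-14)·(2 - 3)/((-14) - 5) = 52/19.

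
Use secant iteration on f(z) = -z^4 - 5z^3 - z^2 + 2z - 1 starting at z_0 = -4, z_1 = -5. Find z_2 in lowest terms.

-113/25

f(-4) = 39, f(-5) = -36. z_2 = (-5) - (-36)·((-5) - (-4))/((-36) - 39) = -113/25.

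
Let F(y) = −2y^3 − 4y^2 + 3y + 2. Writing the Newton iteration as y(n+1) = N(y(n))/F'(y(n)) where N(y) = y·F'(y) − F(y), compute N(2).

−50

F'(y) = −6y^2 − 8y + 3.
N(y) = y·F'(y) − F(y) = y·(−6y^2 − 8y + 3) − (−2y^3 − 4y^2 + 3y + 2) = −4y^3 − 4y^2 − 2.
N(2) = −50.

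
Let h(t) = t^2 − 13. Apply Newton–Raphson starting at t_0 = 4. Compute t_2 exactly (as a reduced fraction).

1673/464

h'(t) = 2t.
h(4) = 3, h'(4) = 8, so t_1 = 4 − 3/8 = 29/8.
h(29/8) = 9/64, h'(29/8) = 29/4, so t_2 = (29/8) − (9/64)/(29/4) = 1673/464.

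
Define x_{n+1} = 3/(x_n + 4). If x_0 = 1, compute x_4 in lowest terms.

321/497

x_1 = 3/(1 + 4) = 3/5.
x_2 = 3/(3/5 + 4) = 15/23.
x_3 = 3/(15/23 + 4) = 69/107.
x_4 = 3/(69/107 + 4) = 321/497.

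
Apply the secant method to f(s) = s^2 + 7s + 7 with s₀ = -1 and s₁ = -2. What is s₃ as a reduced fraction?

-6/5

f(-1) = 1, f(-2) = -3. s₂ = (-2) - (-3)·((-2) - (-1))/((-3) - 1) = -5/4.
f(-2) = -3, f(-5/4) = -3/16. s₃ = (-5/4) - (-3/16)·((-5/4) - (-2))/((-3/16) - (-3)) = -6/5.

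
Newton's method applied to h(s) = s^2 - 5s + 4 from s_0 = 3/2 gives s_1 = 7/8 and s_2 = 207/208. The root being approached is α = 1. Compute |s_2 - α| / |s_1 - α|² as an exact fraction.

4/13

s_1 - α = 7/8 - 1 = -1/8, so |s_1 - α| = 1/8.
s_2 - α = 207/208 - 1 = -1/208, so |s_2 - α| = 1/208.
|s_1 - α|² = 1/64.
Ratio = (1/208) / (1/64) = 4/13.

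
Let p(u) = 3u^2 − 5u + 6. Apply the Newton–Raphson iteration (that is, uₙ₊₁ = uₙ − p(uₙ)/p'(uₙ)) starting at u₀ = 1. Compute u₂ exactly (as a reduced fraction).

p'(u) = 6u − 5.
p(1) = 4, p'(1) = 1, so u₁ = 1 − 4/1 = −3.
p(−3) = 48, p'(−3) = −23, so u₂ = (−3) − 48/(−23) = −21/23.

−21/23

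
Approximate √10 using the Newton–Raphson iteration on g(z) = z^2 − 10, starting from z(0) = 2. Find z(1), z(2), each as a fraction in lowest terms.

g'(z) = 2z.
g(2) = −6, g'(2) = 4, so z(1) = 2 − (−6)/4 = 7/2.
g(7/2) = 9/4, g'(7/2) = 7, so z(2) = (7/2) − (9/4)/7 = 89/28.

z(1) = 7/2, z(2) = 89/28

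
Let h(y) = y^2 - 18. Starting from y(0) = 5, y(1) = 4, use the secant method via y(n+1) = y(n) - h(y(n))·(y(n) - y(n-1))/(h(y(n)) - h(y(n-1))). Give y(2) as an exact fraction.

38/9

h(5) = 7, h(4) = -2. y(2) = 4 - (-2)·(4 - 5)/((-2) - 7) = 38/9.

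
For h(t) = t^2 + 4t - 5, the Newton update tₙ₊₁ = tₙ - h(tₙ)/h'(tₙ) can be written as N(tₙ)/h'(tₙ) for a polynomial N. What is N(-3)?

14

h'(t) = 2t + 4.
N(t) = t·h'(t) - h(t) = t·(2t + 4) - (t^2 + 4t - 5) = t^2 + 5.
N(-3) = 14.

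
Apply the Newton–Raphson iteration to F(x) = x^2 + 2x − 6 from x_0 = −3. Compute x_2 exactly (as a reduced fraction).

F'(x) = 2x + 2.
F(−3) = −3, F'(−3) = −4, so x_1 = (−3) − (−3)/(−4) = −15/4.
F(−15/4) = 9/16, F'(−15/4) = −11/2, so x_2 = (−15/4) − (9/16)/(−11/2) = −321/88.

−321/88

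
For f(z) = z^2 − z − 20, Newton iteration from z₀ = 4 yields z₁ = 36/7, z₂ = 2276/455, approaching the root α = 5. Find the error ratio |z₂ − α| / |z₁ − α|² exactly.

7/65

z₁ − α = 36/7 − 5 = 1/7, so |z₁ − α| = 1/7.
z₂ − α = 2276/455 − 5 = 1/455, so |z₂ − α| = 1/455.
|z₁ − α|² = 1/49.
Ratio = (1/455) / (1/49) = 7/65.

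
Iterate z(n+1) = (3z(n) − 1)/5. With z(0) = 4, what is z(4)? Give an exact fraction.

z(1) = (3·4 − 1)/5 = 11/5.
z(2) = (3·(11/5) − 1)/5 = 28/25.
z(3) = (3·(28/25) − 1)/5 = 59/125.
z(4) = (3·(59/125) − 1)/5 = 52/625.

52/625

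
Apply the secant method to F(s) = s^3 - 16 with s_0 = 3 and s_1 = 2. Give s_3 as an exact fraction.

F(3) = 11, F(2) = -8. s_2 = 2 - (-8)·(2 - 3)/((-8) - 11) = 46/19.
F(2) = -8, F(46/19) = -12408/6859. s_3 = (46/19) - (-12408/6859)·((46/19) - 2)/((-12408/6859) - (-8)) = 3376/1327.

3376/1327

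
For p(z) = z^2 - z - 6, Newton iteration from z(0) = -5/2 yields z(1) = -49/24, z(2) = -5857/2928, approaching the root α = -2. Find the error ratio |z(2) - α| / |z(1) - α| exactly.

z(1) - α = -49/24 - (-2) = -49/24 + 2 = -1/24, so |z(1) - α| = 1/24.
z(2) - α = -5857/2928 - (-2) = -5857/2928 + 2 = -1/2928, so |z(2) - α| = 1/2928.
Ratio = (1/2928) / (1/24) = 1/122.

1/122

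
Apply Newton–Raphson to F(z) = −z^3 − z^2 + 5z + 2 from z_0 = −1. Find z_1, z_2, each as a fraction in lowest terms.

z_1 = −1/4, z_2 = −13/34

F'(z) = −3z^2 − 2z + 5.
F(−1) = −3, F'(−1) = 4, so z_1 = (−1) − (−3)/4 = −1/4.
F(−1/4) = 45/64, F'(−1/4) = 85/16, so z_2 = (−1/4) − (45/64)/(85/16) = −13/34.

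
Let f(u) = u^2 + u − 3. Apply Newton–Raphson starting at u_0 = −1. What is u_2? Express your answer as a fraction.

f'(u) = 2u + 1.
f(−1) = −3, f'(−1) = −1, so u_1 = (−1) − (−3)/(−1) = −4.
f(−4) = 9, f'(−4) = −7, so u_2 = (−4) − 9/(−7) = −19/7.

−19/7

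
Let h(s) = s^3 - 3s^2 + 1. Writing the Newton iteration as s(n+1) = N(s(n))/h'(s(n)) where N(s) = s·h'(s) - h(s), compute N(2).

3

h'(s) = 3s^2 - 6s.
N(s) = s·h'(s) - h(s) = s·(3s^2 - 6s) - (s^3 - 3s^2 + 1) = 2s^3 - 3s^2 - 1.
N(2) = 3.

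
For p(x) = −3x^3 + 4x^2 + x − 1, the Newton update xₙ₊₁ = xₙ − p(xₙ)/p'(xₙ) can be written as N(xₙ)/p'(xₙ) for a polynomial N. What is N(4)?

p'(x) = −9x^2 + 8x + 1.
N(x) = x·p'(x) − p(x) = x·(−9x^2 + 8x + 1) − (−3x^3 + 4x^2 + x − 1) = −6x^3 + 4x^2 + 1.
N(4) = −319.

−319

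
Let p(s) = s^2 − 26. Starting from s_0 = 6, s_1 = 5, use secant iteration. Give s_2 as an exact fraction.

p(6) = 10, p(5) = −1. s_2 = 5 − (−1)·(5 − 6)/((−1) − 10) = 56/11.

56/11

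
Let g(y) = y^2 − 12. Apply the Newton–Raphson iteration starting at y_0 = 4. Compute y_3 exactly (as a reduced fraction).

18817/5432

g'(y) = 2y.
g(4) = 4, g'(4) = 8, so y_1 = 4 − 4/8 = 7/2.
g(7/2) = 1/4, g'(7/2) = 7, so y_2 = (7/2) − (1/4)/7 = 97/28.
g(97/28) = 1/784, g'(97/28) = 97/14, so y_3 = (97/28) − (1/784)/(97/14) = 18817/5432.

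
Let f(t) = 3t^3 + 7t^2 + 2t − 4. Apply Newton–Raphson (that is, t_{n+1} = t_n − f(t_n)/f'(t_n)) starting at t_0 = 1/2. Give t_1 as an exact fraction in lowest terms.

f'(t) = 9t^2 + 14t + 2.
f(1/2) = −7/8, f'(1/2) = 45/4, so t_1 = (1/2) − (−7/8)/(45/4) = 26/45.

26/45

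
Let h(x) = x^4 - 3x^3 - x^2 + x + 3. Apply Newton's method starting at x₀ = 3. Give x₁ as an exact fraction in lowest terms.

h'(x) = 4x^3 - 9x^2 - 2x + 1.
h(3) = -3, h'(3) = 22, so x₁ = 3 - (-3)/22 = 69/22.

69/22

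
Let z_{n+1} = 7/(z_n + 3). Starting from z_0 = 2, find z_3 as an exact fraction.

z_1 = 7/(2 + 3) = 7/5.
z_2 = 7/(7/5 + 3) = 35/22.
z_3 = 7/(35/22 + 3) = 154/101.

154/101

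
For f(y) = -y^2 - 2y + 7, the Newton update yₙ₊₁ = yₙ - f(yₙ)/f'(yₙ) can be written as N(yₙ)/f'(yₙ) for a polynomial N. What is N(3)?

f'(y) = -2y - 2.
N(y) = y·f'(y) - f(y) = y·(-2y - 2) - (-y^2 - 2y + 7) = -y^2 - 7.
N(3) = -16.

-16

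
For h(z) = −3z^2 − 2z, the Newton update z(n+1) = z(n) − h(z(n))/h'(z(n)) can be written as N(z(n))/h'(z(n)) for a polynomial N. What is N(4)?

h'(z) = −6z − 2.
N(z) = z·h'(z) − h(z) = z·(−6z − 2) − (−3z^2 − 2z) = −3z^2.
N(4) = −48.

−48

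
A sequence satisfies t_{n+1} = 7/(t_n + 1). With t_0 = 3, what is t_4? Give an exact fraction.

t_1 = 7/(3 + 1) = 7/4.
t_2 = 7/(7/4 + 1) = 28/11.
t_3 = 7/(28/11 + 1) = 77/39.
t_4 = 7/(77/39 + 1) = 273/116.

273/116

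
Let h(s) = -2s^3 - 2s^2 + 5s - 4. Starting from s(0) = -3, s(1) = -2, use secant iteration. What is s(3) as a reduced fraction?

-17716/7271

h(-3) = 17, h(-2) = -6. s(2) = (-2) - (-6)·((-2) - (-3))/((-6) - 17) = -52/23.
h(-2) = -6, h(-52/23) = -29376/12167. s(3) = (-52/23) - (-29376/12167)·((-52/23) - (-2))/((-29376/12167) - (-6)) = -17716/7271.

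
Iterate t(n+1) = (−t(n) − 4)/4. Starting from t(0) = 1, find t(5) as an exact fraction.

t(1) = (−1 − 4)/4 = −5/4.
t(2) = (−(−5/4) − 4)/4 = −11/16.
t(3) = (−(−11/16) − 4)/4 = −53/64.
t(4) = (−(−53/64) − 4)/4 = −203/256.
t(5) = (−(−203/256) − 4)/4 = −821/1024.

−821/1024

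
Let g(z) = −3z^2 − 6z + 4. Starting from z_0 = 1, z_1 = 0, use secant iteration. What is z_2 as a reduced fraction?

g(1) = −5, g(0) = 4. z_2 = 0 − 4·(0 − 1)/(4 − (−5)) = 4/9.

4/9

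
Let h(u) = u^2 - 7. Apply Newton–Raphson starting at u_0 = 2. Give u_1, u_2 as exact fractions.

u_1 = 11/4, u_2 = 233/88

h'(u) = 2u.
h(2) = -3, h'(2) = 4, so u_1 = 2 - (-3)/4 = 11/4.
h(11/4) = 9/16, h'(11/4) = 11/2, so u_2 = (11/4) - (9/16)/(11/2) = 233/88.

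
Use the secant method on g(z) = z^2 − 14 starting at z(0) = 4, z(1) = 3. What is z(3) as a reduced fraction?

g(4) = 2, g(3) = −5. z(2) = 3 − (−5)·(3 − 4)/((−5) − 2) = 26/7.
g(3) = −5, g(26/7) = −10/49. z(3) = (26/7) − (−10/49)·((26/7) − 3)/((−10/49) − (−5)) = 176/47.

176/47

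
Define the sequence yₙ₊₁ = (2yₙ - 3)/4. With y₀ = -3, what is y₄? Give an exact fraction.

-51/32

y₁ = (2·(-3) - 3)/4 = -9/4.
y₂ = (2·(-9/4) - 3)/4 = -15/8.
y₃ = (2·(-15/8) - 3)/4 = -27/16.
y₄ = (2·(-27/16) - 3)/4 = -51/32.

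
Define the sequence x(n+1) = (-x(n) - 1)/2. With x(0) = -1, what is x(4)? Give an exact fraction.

x(1) = (-(-1) - 1)/2 = 0.
x(2) = (-0 - 1)/2 = -1/2.
x(3) = (-(-1/2) - 1)/2 = -1/4.
x(4) = (-(-1/4) - 1)/2 = -3/8.

-3/8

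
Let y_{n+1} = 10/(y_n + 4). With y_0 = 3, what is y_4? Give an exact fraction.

555/317

y_1 = 10/(3 + 4) = 10/7.
y_2 = 10/(10/7 + 4) = 35/19.
y_3 = 10/(35/19 + 4) = 190/111.
y_4 = 10/(190/111 + 4) = 555/317.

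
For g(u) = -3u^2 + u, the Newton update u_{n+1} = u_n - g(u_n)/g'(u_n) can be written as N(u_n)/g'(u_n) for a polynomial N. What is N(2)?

-12

g'(u) = -6u + 1.
N(u) = u·g'(u) - g(u) = u·(-6u + 1) - (-3u^2 + u) = -3u^2.
N(2) = -12.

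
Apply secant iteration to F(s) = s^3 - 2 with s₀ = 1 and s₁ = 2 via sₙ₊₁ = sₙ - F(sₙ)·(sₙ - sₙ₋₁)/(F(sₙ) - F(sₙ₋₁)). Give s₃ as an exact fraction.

75/62

F(1) = -1, F(2) = 6. s₂ = 2 - 6·(2 - 1)/(6 - (-1)) = 8/7.
F(2) = 6, F(8/7) = -174/343. s₃ = (8/7) - (-174/343)·((8/7) - 2)/((-174/343) - 6) = 75/62.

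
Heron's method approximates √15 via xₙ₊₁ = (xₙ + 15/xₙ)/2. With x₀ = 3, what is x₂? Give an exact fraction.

x₁ = (3 + 15/3)/2 = 4.
x₂ = (4 + 15/4)/2 = 31/8.

31/8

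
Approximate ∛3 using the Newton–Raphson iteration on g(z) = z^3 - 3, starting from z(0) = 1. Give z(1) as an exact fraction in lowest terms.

g'(z) = 3z^2.
g(1) = -2, g'(1) = 3, so z(1) = 1 - (-2)/3 = 5/3.

5/3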